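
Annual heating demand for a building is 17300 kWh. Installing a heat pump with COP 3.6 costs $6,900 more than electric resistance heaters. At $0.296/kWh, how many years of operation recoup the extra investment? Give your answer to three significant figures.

Resistance: 17300 kWh × $0.296 = $5,120.80/yr
Heat pump: 17300 / 3.6 = 4806 kWh in → × $0.296 = $1,422.44/yr
Annual savings = $3,698.36
Payback = $6,900 / $3,698.36 = 1.87 years

1.87 years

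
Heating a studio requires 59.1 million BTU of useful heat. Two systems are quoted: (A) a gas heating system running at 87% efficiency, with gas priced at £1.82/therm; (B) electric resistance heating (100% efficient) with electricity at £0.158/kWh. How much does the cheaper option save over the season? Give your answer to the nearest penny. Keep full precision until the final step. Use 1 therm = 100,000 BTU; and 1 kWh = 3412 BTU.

£1500.41

Heat load = 59.1 × 10⁶ BTU = 59,100,000 BTU
Gas: input = 59,100,000 / 0.87 = 67,931,034 BTU = 679.3 therm → 679.3 × £1.82 = £1,236.34
Electric: 59,100,000 BTU / 3412 = 17,320 kWh → × £0.158 = £2,736.75
Difference = |£1,236.34 − £2,736.75| = £1,500.41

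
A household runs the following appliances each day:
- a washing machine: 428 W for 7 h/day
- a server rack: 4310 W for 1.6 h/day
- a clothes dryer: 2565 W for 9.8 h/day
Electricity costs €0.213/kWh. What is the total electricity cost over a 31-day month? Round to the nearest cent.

€231.30

washing machine: 428 W × 7 h × 31 d = 92,876 Wh = 92.88 kWh
server rack: 4310 W × 1.6 h × 31 d = 213,776 Wh = 213.8 kWh
clothes dryer: 2565 W × 9.8 h × 31 d = 779,247 Wh = 779.2 kWh
Total energy = 92.88 + 213.8 + 779.2 = 1,086 kWh
Cost = 1,086 kWh × €0.213 = €231.30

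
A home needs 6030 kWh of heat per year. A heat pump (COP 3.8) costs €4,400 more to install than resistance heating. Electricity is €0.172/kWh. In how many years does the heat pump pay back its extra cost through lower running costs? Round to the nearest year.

6 years

Resistance: 6030 kWh × €0.172 = €1,037.16/yr
Heat pump: 6030 / 3.8 = 1587 kWh in → × €0.172 = €272.94/yr
Annual savings = €764.22
Payback = €4,400 / €764.22 = 5.76 years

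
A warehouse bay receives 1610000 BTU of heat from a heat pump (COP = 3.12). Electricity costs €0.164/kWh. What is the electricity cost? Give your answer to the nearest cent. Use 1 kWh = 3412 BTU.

Heat delivered = 1,610,000 BTU / 3412 = 471.9 kWh
Electrical input = 471.9 kWh / 3.12 = 151.2 kWh
Cost = 151.2 × €0.164/kWh = €24.80

€24.80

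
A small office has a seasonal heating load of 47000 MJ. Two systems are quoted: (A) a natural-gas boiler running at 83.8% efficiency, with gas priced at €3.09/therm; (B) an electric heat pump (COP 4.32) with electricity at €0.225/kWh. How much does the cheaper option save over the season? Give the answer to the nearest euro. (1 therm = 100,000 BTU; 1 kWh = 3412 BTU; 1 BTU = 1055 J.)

€963

Heat load = 47000 MJ = 47,000,000,000 J / 1055 = 44,549,763 BTU
Gas: input = 44,549,763 / 0.838 = 53,162,008 BTU = 531.6 therm → 531.6 × €3.09 = €1,642.71
Heat pump: 44,549,763 BTU / 3412 = 13,060 kWh heat; / 4.32 = 3,022 kWh in → × €0.225 = €680.04
Difference = |€1,642.71 − €680.04| = €962.66 ≈ €963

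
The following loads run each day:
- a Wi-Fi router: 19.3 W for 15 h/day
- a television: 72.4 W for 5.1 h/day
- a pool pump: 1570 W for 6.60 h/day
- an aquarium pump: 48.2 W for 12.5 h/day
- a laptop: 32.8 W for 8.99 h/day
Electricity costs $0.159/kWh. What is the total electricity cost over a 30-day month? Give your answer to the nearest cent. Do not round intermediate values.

$56.85

Wi-Fi router: 19.3 W × 15 h × 30 d = 8,685 Wh = 8.685 kWh
television: 72.4 W × 5.1 h × 30 d = 11,077 Wh = 11.08 kWh
pool pump: 1570 W × 6.60 h × 30 d = 310,860 Wh = 310.9 kWh
aquarium pump: 48.2 W × 12.5 h × 30 d = 18,075 Wh = 18.07 kWh
laptop: 32.8 W × 8.99 h × 30 d = 8,846 Wh = 8.846 kWh
Total energy = 8.685 + 11.08 + 310.9 + 18.07 + 8.846 = 357.5 kWh
Cost = 357.5 kWh × $0.159 = $56.85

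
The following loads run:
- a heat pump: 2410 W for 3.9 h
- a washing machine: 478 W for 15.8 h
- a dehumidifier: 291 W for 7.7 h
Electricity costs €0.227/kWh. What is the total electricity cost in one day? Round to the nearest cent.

heat pump: 2410 W × 3.9 h = 9,399 Wh = 9.399 kWh
washing machine: 478 W × 15.8 h = 7,552 Wh = 7.552 kWh
dehumidifier: 291 W × 7.7 h = 2,241 Wh = 2.241 kWh
Total energy = 9.399 + 7.552 + 2.241 = 19.19 kWh
Cost = 19.19 kWh × €0.227 = €4.36

€4.36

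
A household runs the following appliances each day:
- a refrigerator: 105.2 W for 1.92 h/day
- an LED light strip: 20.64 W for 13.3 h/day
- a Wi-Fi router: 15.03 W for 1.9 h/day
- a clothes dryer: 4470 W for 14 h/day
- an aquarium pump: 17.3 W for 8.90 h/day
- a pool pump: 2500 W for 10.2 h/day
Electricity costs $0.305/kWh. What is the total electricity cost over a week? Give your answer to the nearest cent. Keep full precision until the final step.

refrigerator: 105.2 W × 1.92 h × 7 d = 1,414 Wh = 1.414 kWh
LED light strip: 20.64 W × 13.3 h × 7 d = 1,922 Wh = 1.922 kWh
Wi-Fi router: 15.03 W × 1.9 h × 7 d = 200 Wh = 0.1999 kWh
clothes dryer: 4470 W × 14 h × 7 d = 438,060 Wh = 438.1 kWh
aquarium pump: 17.3 W × 8.90 h × 7 d = 1,078 Wh = 1.078 kWh
pool pump: 2500 W × 10.2 h × 7 d = 178,500 Wh = 178.5 kWh
Total energy = 1.414 + 1.922 + 0.1999 + 438.1 + 1.078 + 178.5 = 621.2 kWh
Cost = 621.2 kWh × $0.305 = $189.46

$189.46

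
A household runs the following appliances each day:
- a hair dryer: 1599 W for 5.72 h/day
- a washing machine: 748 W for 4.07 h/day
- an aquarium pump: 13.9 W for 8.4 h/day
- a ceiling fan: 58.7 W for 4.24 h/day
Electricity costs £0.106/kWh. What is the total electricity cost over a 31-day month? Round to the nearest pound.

hair dryer: 1599 W × 5.72 h × 31 d = 283,535 Wh = 283.5 kWh
washing machine: 748 W × 4.07 h × 31 d = 94,375 Wh = 94.38 kWh
aquarium pump: 13.9 W × 8.4 h × 31 d = 3,620 Wh = 3.62 kWh
ceiling fan: 58.7 W × 4.24 h × 31 d = 7,716 Wh = 7.716 kWh
Total energy = 283.5 + 94.38 + 3.62 + 7.716 = 389.2 kWh
Cost = 389.2 kWh × £0.106 = £41.26 ≈ £41

£41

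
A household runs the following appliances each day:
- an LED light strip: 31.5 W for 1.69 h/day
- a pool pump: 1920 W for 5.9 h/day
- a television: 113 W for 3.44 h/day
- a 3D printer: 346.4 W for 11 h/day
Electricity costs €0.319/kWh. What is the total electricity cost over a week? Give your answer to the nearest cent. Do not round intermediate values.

LED light strip: 31.5 W × 1.69 h × 7 d = 373 Wh = 0.3726 kWh
pool pump: 1920 W × 5.9 h × 7 d = 79,296 Wh = 79.3 kWh
television: 113 W × 3.44 h × 7 d = 2,721 Wh = 2.721 kWh
3D printer: 346.4 W × 11 h × 7 d = 26,673 Wh = 26.67 kWh
Total energy = 0.3726 + 79.3 + 2.721 + 26.67 = 109.1 kWh
Cost = 109.1 kWh × €0.319 = €34.79

€34.79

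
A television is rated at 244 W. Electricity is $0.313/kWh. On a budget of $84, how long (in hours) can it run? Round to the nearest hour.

1100 h

Energy budget = $84 / $0.313 per kWh = 268.4 kWh = 268,371 Wh
Runtime = 268,371 Wh / 244 W = 1,100 h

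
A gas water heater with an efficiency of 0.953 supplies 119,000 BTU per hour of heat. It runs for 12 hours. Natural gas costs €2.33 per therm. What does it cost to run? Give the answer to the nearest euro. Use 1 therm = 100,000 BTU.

Heat delivered = 119,000 BTU/h × 12 h = 1,428,000 BTU
Gas input = 1,428,000 / 0.953 = 1,498,426 BTU
= 1,498,426 / 100,000 = 14.98 therm
Cost = 14.98 × €2.33/therm = €34.91 ≈ €35

€35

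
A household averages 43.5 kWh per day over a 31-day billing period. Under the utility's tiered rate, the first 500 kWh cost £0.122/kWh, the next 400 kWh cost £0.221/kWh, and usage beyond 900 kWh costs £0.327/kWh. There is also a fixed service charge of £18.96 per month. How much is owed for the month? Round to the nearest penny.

Usage = 43.5 kWh/day × 31 days = 1348.5 kWh
First 500 kWh × £0.122 = £61.00
Next 400 kWh × £0.221 = £88.40
Remaining 448.5 kWh × £0.327 = £146.66
Energy charge = £296.06; + service £18.96 = £315.02

£315.02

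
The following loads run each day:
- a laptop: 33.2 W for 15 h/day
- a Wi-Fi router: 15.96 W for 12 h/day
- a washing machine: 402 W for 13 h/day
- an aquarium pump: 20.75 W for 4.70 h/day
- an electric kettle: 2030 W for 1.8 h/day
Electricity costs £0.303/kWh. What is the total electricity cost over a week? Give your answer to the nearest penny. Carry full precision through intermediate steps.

laptop: 33.2 W × 15 h × 7 d = 3,486 Wh = 3.486 kWh
Wi-Fi router: 15.96 W × 12 h × 7 d = 1,341 Wh = 1.341 kWh
washing machine: 402 W × 13 h × 7 d = 36,582 Wh = 36.58 kWh
aquarium pump: 20.75 W × 4.70 h × 7 d = 683 Wh = 0.6827 kWh
electric kettle: 2030 W × 1.8 h × 7 d = 25,578 Wh = 25.58 kWh
Total energy = 3.486 + 1.341 + 36.58 + 0.6827 + 25.58 = 67.67 kWh
Cost = 67.67 kWh × £0.303 = £20.50

£20.50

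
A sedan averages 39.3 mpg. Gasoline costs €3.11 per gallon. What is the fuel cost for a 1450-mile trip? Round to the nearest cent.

€114.75

Fuel = 1450 mi / 39.3 mpg = 36.9 gal
Cost = 36.9 gal × €3.11/gal = €114.75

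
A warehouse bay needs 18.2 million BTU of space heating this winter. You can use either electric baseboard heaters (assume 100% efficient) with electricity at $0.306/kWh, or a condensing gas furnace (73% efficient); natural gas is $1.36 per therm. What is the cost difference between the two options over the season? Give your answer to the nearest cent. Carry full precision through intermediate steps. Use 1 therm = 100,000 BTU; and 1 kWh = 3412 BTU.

Heat load = 18.2 × 10⁶ BTU = 18,200,000 BTU
Gas: input = 18,200,000 / 0.73 = 24,931,507 BTU = 249.3 therm → 249.3 × $1.36 = $339.07
Electric: 18,200,000 BTU / 3412 = 5,334 kWh → × $0.306 = $1,632.24
Difference = |$339.07 − $1,632.24| = $1,293.17

$1293.17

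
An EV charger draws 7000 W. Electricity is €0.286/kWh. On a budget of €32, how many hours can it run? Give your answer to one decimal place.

16.0 h

Energy budget = €32 / €0.286 per kWh = 111.9 kWh = 111,888 Wh
Runtime = 111,888 Wh / 7000 W = 15.98 h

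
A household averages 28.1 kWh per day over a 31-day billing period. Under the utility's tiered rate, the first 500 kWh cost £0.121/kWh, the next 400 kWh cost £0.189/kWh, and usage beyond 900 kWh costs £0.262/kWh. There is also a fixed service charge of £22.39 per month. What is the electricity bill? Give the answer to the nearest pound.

Usage = 28.1 kWh/day × 31 days = 871.1 kWh
First 500 kWh × £0.121 = £60.50
Next 371.1 kWh × £0.189 = £70.14
Remaining tier: 0 kWh (not reached)
Energy charge = £130.64; + service £22.39 = £153.03 ≈ £153

£153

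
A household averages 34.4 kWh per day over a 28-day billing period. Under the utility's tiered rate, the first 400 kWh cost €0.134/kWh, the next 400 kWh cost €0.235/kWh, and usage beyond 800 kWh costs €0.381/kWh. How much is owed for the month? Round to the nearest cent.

Usage = 34.4 kWh/day × 28 days = 963.2 kWh
First 400 kWh × €0.134 = €53.60
Next 400 kWh × €0.235 = €94.00
Remaining 163.2 kWh × €0.381 = €62.18
Total = €209.78

€209.78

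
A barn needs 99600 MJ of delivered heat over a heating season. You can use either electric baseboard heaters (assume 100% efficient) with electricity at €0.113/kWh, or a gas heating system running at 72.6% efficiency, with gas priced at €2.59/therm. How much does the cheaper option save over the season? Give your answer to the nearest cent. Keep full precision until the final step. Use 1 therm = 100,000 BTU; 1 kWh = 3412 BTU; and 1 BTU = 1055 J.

€241.36

Heat load = 99600 MJ = 99,600,000,000 J / 1055 = 94,407,583 BTU
Gas: input = 94,407,583 / 0.726 = 130,037,993 BTU = 1,300 therm → 1,300 × €2.59 = €3,367.98
Electric: 94,407,583 BTU / 3412 = 27,670 kWh → × €0.113 = €3,126.63
Difference = |€3,367.98 − €3,126.63| = €241.36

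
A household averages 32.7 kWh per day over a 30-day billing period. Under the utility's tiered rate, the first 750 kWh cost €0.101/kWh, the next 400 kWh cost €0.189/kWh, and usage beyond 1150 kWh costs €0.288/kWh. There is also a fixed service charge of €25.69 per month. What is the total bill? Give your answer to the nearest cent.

€145.10

Usage = 32.7 kWh/day × 30 days = 981 kWh
First 750 kWh × €0.101 = €75.75
Next 231 kWh × €0.189 = €43.66
Remaining tier: 0 kWh (not reached)
Energy charge = €119.41; + service €25.69 = €145.10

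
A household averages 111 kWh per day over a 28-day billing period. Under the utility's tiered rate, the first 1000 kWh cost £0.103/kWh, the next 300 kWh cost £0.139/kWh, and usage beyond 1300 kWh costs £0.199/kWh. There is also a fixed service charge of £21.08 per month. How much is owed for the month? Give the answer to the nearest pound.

£526

Usage = 111 kWh/day × 28 days = 3108 kWh
First 1000 kWh × £0.103 = £103.00
Next 300 kWh × £0.139 = £41.70
Remaining 1808 kWh × £0.199 = £359.79
Energy charge = £504.49; + service £21.08 = £525.57 ≈ £526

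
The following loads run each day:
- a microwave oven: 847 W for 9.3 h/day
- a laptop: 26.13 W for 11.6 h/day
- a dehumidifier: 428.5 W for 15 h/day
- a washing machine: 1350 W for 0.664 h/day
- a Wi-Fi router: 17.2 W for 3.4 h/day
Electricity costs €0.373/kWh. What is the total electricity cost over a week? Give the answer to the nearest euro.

microwave oven: 847 W × 9.3 h × 7 d = 55,140 Wh = 55.14 kWh
laptop: 26.13 W × 11.6 h × 7 d = 2,122 Wh = 2.122 kWh
dehumidifier: 428.5 W × 15 h × 7 d = 44,992 Wh = 44.99 kWh
washing machine: 1350 W × 0.664 h × 7 d = 6,275 Wh = 6.275 kWh
Wi-Fi router: 17.2 W × 3.4 h × 7 d = 409 Wh = 0.4094 kWh
Total energy = 55.14 + 2.122 + 44.99 + 6.275 + 0.4094 = 108.9 kWh
Cost = 108.9 kWh × €0.373 = €40.63 ≈ €41

€41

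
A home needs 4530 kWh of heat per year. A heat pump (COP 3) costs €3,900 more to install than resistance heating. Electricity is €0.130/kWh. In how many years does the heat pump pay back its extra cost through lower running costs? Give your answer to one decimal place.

Resistance: 4530 kWh × €0.130 = €588.90/yr
Heat pump: 4530 / 3 = 1510 kWh in → × €0.130 = €196.30/yr
Annual savings = €392.60
Payback = €3,900 / €392.60 = 9.93 years

9.9 years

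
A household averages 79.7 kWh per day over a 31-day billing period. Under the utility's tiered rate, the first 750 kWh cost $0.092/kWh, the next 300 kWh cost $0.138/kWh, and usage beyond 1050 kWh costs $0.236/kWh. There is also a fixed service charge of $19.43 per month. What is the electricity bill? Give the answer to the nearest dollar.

$465

Usage = 79.7 kWh/day × 31 days = 2470.7 kWh
First 750 kWh × $0.092 = $69.00
Next 300 kWh × $0.138 = $41.40
Remaining 1420.7 kWh × $0.236 = $335.29
Energy charge = $445.69; + service $19.43 = $465.12 ≈ $465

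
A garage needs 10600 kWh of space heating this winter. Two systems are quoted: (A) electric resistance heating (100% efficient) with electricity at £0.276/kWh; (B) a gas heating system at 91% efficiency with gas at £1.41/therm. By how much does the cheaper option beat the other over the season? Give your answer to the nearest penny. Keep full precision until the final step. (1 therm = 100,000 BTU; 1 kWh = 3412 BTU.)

£2365.21

Heat load = 10600 kWh × 3412 = 36,167,200 BTU
Gas: input = 36,167,200 / 0.91 = 39,744,176 BTU = 397.4 therm → 397.4 × £1.41 = £560.39
Electric: 36,167,200 BTU / 3412 = 10,600 kWh → × £0.276 = £2,925.60
Difference = |£560.39 − £2,925.60| = £2,365.21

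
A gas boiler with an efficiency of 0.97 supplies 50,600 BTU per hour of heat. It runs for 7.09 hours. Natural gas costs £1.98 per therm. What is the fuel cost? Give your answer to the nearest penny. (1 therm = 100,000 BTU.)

Heat delivered = 50,600 BTU/h × 7.09 h = 358,754 BTU
Gas input = 358,754 / 0.97 = 369,849 BTU
= 369,849 / 100,000 = 3.698 therm
Cost = 3.698 × £1.98/therm = £7.32

£7.32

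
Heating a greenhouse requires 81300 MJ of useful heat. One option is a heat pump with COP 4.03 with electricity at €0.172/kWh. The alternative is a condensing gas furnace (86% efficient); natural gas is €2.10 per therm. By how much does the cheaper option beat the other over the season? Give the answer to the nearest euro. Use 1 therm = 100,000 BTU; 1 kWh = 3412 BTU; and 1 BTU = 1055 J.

€918

Heat load = 81300 MJ = 81,300,000,000 J / 1055 = 77,061,611 BTU
Gas: input = 77,061,611 / 0.86 = 89,606,525 BTU = 896.1 therm → 896.1 × €2.10 = €1,881.74
Heat pump: 77,061,611 BTU / 3412 = 22,590 kWh heat; / 4.03 = 5,604 kWh in → × €0.172 = €963.95
Difference = |€1,881.74 − €963.95| = €917.79 ≈ €918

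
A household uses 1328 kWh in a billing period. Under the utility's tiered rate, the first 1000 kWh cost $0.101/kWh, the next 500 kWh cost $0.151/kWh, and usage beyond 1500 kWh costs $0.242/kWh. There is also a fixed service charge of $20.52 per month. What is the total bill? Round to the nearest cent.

$171.05

First 1000 kWh × $0.101 = $101.00
Next 328 kWh × $0.151 = $49.53
Remaining tier: 0 kWh (not reached)
Energy charge = $150.53; + service $20.52 = $171.05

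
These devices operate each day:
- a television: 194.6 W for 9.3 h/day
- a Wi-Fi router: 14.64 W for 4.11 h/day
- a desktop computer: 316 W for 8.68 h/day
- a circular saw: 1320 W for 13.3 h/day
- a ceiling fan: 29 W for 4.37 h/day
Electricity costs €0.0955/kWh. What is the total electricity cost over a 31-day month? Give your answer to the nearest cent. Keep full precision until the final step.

television: 194.6 W × 9.3 h × 31 d = 56,103 Wh = 56.1 kWh
Wi-Fi router: 14.64 W × 4.11 h × 31 d = 1,865 Wh = 1.865 kWh
desktop computer: 316 W × 8.68 h × 31 d = 85,029 Wh = 85.03 kWh
circular saw: 1320 W × 13.3 h × 31 d = 544,236 Wh = 544.2 kWh
ceiling fan: 29 W × 4.37 h × 31 d = 3,929 Wh = 3.929 kWh
Total energy = 56.1 + 1.865 + 85.03 + 544.2 + 3.929 = 691.2 kWh
Cost = 691.2 kWh × €0.0955 = €66.01

€66.01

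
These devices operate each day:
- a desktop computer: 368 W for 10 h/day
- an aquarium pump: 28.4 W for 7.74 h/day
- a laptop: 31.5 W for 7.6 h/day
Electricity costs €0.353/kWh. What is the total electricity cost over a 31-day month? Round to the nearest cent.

desktop computer: 368 W × 10 h × 31 d = 114,080 Wh = 114.1 kWh
aquarium pump: 28.4 W × 7.74 h × 31 d = 6,814 Wh = 6.814 kWh
laptop: 31.5 W × 7.6 h × 31 d = 7,421 Wh = 7.421 kWh
Total energy = 114.1 + 6.814 + 7.421 = 128.3 kWh
Cost = 128.3 kWh × €0.353 = €45.30

€45.30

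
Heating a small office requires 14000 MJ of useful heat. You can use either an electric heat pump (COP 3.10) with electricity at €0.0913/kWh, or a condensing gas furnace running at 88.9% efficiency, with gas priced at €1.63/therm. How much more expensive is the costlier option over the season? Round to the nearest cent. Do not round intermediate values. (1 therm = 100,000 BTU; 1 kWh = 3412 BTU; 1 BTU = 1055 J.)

€128.77

Heat load = 14000 MJ = 14,000,000,000 J / 1055 = 13,270,142 BTU
Gas: input = 13,270,142 / 0.889 = 14,927,044 BTU = 149.3 therm → 149.3 × €1.63 = €243.31
Heat pump: 13,270,142 BTU / 3412 = 3,889 kWh heat; / 3.10 = 1,255 kWh in → × €0.0913 = €114.54
Difference = |€243.31 − €114.54| = €128.77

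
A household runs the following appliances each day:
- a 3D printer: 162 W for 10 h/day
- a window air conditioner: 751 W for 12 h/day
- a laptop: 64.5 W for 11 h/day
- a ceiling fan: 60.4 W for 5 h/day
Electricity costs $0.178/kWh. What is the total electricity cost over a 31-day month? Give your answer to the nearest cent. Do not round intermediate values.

$64.25

3D printer: 162 W × 10 h × 31 d = 50,220 Wh = 50.22 kWh
window air conditioner: 751 W × 12 h × 31 d = 279,372 Wh = 279.4 kWh
laptop: 64.5 W × 11 h × 31 d = 21,994 Wh = 21.99 kWh
ceiling fan: 60.4 W × 5 h × 31 d = 9,362 Wh = 9.362 kWh
Total energy = 50.22 + 279.4 + 21.99 + 9.362 = 360.9 kWh
Cost = 360.9 kWh × $0.178 = $64.25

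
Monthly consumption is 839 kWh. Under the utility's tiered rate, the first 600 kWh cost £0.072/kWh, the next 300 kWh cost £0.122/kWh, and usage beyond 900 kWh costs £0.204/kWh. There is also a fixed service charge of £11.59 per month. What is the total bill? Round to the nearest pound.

First 600 kWh × £0.072 = £43.20
Next 239 kWh × £0.122 = £29.16
Remaining tier: 0 kWh (not reached)
Energy charge = £72.36; + service £11.59 = £83.95 ≈ £84

£84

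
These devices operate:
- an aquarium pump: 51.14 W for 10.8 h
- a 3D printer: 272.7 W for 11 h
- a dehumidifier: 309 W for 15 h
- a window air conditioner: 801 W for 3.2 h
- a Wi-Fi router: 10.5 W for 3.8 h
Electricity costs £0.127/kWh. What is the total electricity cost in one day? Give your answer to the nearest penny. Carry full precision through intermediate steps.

aquarium pump: 51.14 W × 10.8 h = 552 Wh = 0.5523 kWh
3D printer: 272.7 W × 11 h = 3,000 Wh = 3 kWh
dehumidifier: 309 W × 15 h = 4,635 Wh = 4.635 kWh
window air conditioner: 801 W × 3.2 h = 2,563 Wh = 2.563 kWh
Wi-Fi router: 10.5 W × 3.8 h = 40 Wh = 0.0399 kWh
Total energy = 0.5523 + 3 + 4.635 + 2.563 + 0.0399 = 10.79 kWh
Cost = 10.79 kWh × £0.127 = £1.37

£1.37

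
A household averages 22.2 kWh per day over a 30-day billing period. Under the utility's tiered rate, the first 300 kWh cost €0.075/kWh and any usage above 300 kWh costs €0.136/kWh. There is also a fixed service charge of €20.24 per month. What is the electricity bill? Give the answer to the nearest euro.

€93

Usage = 22.2 kWh/day × 30 days = 666 kWh
First 300 kWh × €0.075 = €22.50
Remaining 366 kWh × €0.136 = €49.78
Energy charge = €72.28; + service €20.24 = €92.52 ≈ €93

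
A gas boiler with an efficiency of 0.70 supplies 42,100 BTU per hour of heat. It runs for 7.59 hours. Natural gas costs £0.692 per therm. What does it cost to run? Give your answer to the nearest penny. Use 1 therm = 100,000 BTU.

£3.16

Heat delivered = 42,100 BTU/h × 7.59 h = 319,539 BTU
Gas input = 319,539 / 0.70 = 456,484 BTU
= 456,484 / 100,000 = 4.565 therm
Cost = 4.565 × £0.692/therm = £3.16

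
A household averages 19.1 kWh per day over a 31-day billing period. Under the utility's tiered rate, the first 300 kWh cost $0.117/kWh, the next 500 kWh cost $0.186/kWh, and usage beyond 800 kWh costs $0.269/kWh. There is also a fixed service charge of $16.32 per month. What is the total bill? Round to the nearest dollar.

Usage = 19.1 kWh/day × 31 days = 592.1 kWh
First 300 kWh × $0.117 = $35.10
Next 292.1 kWh × $0.186 = $54.33
Remaining tier: 0 kWh (not reached)
Energy charge = $89.43; + service $16.32 = $105.75 ≈ $106

$106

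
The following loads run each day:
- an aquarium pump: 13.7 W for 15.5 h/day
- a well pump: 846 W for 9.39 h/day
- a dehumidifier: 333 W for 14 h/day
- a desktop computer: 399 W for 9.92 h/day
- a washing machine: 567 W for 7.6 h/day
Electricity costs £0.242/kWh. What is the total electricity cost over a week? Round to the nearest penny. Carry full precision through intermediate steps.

aquarium pump: 13.7 W × 15.5 h × 7 d = 1,486 Wh = 1.486 kWh
well pump: 846 W × 9.39 h × 7 d = 55,608 Wh = 55.61 kWh
dehumidifier: 333 W × 14 h × 7 d = 32,634 Wh = 32.63 kWh
desktop computer: 399 W × 9.92 h × 7 d = 27,707 Wh = 27.71 kWh
washing machine: 567 W × 7.6 h × 7 d = 30,164 Wh = 30.16 kWh
Total energy = 1.486 + 55.61 + 32.63 + 27.71 + 30.16 = 147.6 kWh
Cost = 147.6 kWh × £0.242 = £35.72

£35.72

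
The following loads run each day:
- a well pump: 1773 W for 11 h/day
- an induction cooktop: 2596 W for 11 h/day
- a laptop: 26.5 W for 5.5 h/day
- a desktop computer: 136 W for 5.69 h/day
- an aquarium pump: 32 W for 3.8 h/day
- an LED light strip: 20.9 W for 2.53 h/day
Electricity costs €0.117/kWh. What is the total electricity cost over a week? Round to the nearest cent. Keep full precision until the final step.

well pump: 1773 W × 11 h × 7 d = 136,521 Wh = 136.5 kWh
induction cooktop: 2596 W × 11 h × 7 d = 199,892 Wh = 199.9 kWh
laptop: 26.5 W × 5.5 h × 7 d = 1,020 Wh = 1.02 kWh
desktop computer: 136 W × 5.69 h × 7 d = 5,417 Wh = 5.417 kWh
aquarium pump: 32 W × 3.8 h × 7 d = 851 Wh = 0.8512 kWh
LED light strip: 20.9 W × 2.53 h × 7 d = 370 Wh = 0.3701 kWh
Total energy = 136.5 + 199.9 + 1.02 + 5.417 + 0.8512 + 0.3701 = 344.1 kWh
Cost = 344.1 kWh × €0.117 = €40.26

€40.26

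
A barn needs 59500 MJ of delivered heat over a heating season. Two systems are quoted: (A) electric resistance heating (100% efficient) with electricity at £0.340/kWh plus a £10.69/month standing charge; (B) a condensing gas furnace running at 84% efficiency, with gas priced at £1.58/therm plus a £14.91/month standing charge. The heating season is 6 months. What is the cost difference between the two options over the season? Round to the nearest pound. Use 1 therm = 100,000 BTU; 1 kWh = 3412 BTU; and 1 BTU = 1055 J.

Heat load = 59500 MJ = 59,500,000,000 J / 1055 = 56,398,104 BTU
Gas: input = 56,398,104 / 0.84 = 67,140,600 BTU = 671.4 therm → 671.4 × £1.58 = £1,060.82; + 6 × £14.91 standing = £1,150.28
Electric: 56,398,104 BTU / 3412 = 16,530 kWh → × £0.340 = £5,619.98; + 6 × £10.69 standing = £5,684.12
Difference = |£1,150.28 − £5,684.12| = £4,533.83 ≈ £4534

£4534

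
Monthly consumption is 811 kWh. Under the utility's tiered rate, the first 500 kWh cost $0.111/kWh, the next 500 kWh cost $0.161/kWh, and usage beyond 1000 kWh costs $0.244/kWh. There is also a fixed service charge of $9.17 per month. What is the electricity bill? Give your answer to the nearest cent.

$114.74

First 500 kWh × $0.111 = $55.50
Next 311 kWh × $0.161 = $50.07
Remaining tier: 0 kWh (not reached)
Energy charge = $105.57; + service $9.17 = $114.74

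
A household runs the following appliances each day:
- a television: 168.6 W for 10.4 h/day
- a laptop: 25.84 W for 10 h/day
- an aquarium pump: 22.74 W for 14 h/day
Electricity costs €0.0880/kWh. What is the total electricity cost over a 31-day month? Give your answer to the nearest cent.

television: 168.6 W × 10.4 h × 31 d = 54,357 Wh = 54.36 kWh
laptop: 25.84 W × 10 h × 31 d = 8,010 Wh = 8.01 kWh
aquarium pump: 22.74 W × 14 h × 31 d = 9,869 Wh = 9.869 kWh
Total energy = 54.36 + 8.01 + 9.869 = 72.24 kWh
Cost = 72.24 kWh × €0.0880 = €6.36

€6.36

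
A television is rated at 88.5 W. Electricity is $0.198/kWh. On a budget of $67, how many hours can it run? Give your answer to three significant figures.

3820 h

Energy budget = $67 / $0.198 per kWh = 338.4 kWh = 338,384 Wh
Runtime = 338,384 Wh / 88.5 W = 3,824 h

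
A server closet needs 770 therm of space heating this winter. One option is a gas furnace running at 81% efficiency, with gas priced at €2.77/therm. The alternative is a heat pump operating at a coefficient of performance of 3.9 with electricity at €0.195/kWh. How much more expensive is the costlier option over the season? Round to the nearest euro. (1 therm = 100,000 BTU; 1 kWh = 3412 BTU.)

Heat load = 770 therm × 100,000 = 77,000,000 BTU
Gas: input = 77,000,000 / 0.81 = 95,061,728 BTU = 950.6 therm → 950.6 × €2.77 = €2,633.21
Heat pump: 77,000,000 BTU / 3412 = 22,570 kWh heat; / 3.9 = 5,787 kWh in → × €0.195 = €1,128.37
Difference = |€2,633.21 − €1,128.37| = €1,504.84 ≈ €1505

€1505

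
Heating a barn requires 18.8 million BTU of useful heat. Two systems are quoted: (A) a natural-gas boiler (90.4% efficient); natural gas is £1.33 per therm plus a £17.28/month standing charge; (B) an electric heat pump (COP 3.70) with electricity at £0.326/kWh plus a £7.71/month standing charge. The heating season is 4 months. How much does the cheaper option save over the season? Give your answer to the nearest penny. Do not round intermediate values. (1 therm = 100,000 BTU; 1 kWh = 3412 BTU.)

Heat load = 18.8 × 10⁶ BTU = 18,800,000 BTU
Gas: input = 18,800,000 / 0.904 = 20,796,460 BTU = 208 therm → 208 × £1.33 = £276.59; + 4 × £17.28 standing = £345.71
Heat pump: 18,800,000 BTU / 3412 = 5,510 kWh heat; / 3.70 = 1,489 kWh in → × £0.326 = £485.47; + 4 × £7.71 standing = £516.31
Difference = |£345.71 − £516.31| = £170.60

£170.60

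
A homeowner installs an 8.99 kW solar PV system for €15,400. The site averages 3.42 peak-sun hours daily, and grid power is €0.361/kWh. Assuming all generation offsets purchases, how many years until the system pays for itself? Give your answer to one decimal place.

3.8 years

Daily generation = 8.99 kW × 3.42 h = 30.75 kWh
Annual generation = 30.75 × 365 = 11222 kWh
Annual savings = 11222 × €0.361 = €4,051.22
Payback = €15,400 / €4,051.22 = 3.8 years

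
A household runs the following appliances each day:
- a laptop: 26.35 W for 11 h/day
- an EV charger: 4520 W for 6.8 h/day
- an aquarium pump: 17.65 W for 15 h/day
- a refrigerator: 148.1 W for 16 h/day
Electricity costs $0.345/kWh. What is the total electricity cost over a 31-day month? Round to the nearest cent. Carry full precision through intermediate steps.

$360.00

laptop: 26.35 W × 11 h × 31 d = 8,985 Wh = 8.985 kWh
EV charger: 4520 W × 6.8 h × 31 d = 952,816 Wh = 952.8 kWh
aquarium pump: 17.65 W × 15 h × 31 d = 8,207 Wh = 8.207 kWh
refrigerator: 148.1 W × 16 h × 31 d = 73,458 Wh = 73.46 kWh
Total energy = 8.985 + 952.8 + 8.207 + 73.46 = 1,043 kWh
Cost = 1,043 kWh × $0.345 = $360.00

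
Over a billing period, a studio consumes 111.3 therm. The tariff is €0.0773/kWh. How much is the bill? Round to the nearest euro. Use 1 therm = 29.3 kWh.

111.3 therm × (29.3 kWh/therm) = 3,261 kWh
Cost = 3,261 kWh × €0.0773/kWh = €252.08 ≈ €252

€252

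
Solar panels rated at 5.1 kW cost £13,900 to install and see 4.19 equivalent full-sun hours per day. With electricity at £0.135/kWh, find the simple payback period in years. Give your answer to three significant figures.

13.2 years

Daily generation = 5.1 kW × 4.19 h = 21.37 kWh
Annual generation = 21.37 × 365 = 7799.7 kWh
Annual savings = 7799.7 × £0.135 = £1,052.96
Payback = £13,900 / £1,052.96 = 13.2 years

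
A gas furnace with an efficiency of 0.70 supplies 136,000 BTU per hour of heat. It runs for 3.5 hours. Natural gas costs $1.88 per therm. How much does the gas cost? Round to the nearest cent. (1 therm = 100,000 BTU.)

Heat delivered = 136,000 BTU/h × 3.5 h = 476,000 BTU
Gas input = 476,000 / 0.70 = 680,000 BTU
= 680,000 / 100,000 = 6.8 therm
Cost = 6.8 × $1.88/therm = $12.78

$12.78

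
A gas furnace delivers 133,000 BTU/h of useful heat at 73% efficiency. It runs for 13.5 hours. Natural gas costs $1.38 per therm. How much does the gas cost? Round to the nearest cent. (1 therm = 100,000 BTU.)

$33.94

Heat delivered = 133,000 BTU/h × 13.5 h = 1,795,500 BTU
Gas input = 1,795,500 / 0.730 = 2,459,589 BTU
= 2,459,589 / 100,000 = 24.6 therm
Cost = 24.6 × $1.38/therm = $33.94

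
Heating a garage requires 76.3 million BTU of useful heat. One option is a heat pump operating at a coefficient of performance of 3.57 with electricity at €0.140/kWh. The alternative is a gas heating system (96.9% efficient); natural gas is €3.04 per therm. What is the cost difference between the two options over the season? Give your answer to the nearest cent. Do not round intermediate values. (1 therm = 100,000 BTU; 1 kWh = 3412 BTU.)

Heat load = 76.3 × 10⁶ BTU = 76,300,000 BTU
Gas: input = 76,300,000 / 0.969 = 78,740,970 BTU = 787.4 therm → 787.4 × €3.04 = €2,393.73
Heat pump: 76,300,000 BTU / 3412 = 22,360 kWh heat; / 3.57 = 6,264 kWh in → × €0.140 = €876.95
Difference = |€2,393.73 − €876.95| = €1,516.77

€1516.77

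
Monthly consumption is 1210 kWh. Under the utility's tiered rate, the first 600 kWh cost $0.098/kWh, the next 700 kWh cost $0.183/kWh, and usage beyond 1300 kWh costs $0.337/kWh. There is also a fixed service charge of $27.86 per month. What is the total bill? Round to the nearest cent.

First 600 kWh × $0.098 = $58.80
Next 610 kWh × $0.183 = $111.63
Remaining tier: 0 kWh (not reached)
Energy charge = $170.43; + service $27.86 = $198.29

$198.29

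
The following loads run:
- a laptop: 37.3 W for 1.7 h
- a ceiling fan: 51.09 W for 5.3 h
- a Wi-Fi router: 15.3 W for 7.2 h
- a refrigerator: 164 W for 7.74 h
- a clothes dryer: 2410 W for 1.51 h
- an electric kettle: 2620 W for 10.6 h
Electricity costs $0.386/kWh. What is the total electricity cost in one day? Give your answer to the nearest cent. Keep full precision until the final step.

$12.79

laptop: 37.3 W × 1.7 h = 63 Wh = 0.06341 kWh
ceiling fan: 51.09 W × 5.3 h = 271 Wh = 0.2708 kWh
Wi-Fi router: 15.3 W × 7.2 h = 110 Wh = 0.1102 kWh
refrigerator: 164 W × 7.74 h = 1,269 Wh = 1.269 kWh
clothes dryer: 2410 W × 1.51 h = 3,639 Wh = 3.639 kWh
electric kettle: 2620 W × 10.6 h = 27,772 Wh = 27.77 kWh
Total energy = 0.06341 + 0.2708 + 0.1102 + 1.269 + 3.639 + 27.77 = 33.12 kWh
Cost = 33.12 kWh × $0.386 = $12.79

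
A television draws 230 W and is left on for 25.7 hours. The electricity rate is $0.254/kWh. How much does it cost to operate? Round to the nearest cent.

$1.50

Energy = 230 W × 25.7 h = 5,911 Wh = 5.911 kWh
Cost = 5.911 kWh × $0.254/kWh = $1.50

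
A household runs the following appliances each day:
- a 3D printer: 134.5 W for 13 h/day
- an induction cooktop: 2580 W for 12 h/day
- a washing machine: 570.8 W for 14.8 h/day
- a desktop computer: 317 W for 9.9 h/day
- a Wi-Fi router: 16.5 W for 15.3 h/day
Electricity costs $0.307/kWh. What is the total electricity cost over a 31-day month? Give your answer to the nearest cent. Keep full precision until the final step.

$423.95

3D printer: 134.5 W × 13 h × 31 d = 54,204 Wh = 54.2 kWh
induction cooktop: 2580 W × 12 h × 31 d = 959,760 Wh = 959.8 kWh
washing machine: 570.8 W × 14.8 h × 31 d = 261,883 Wh = 261.9 kWh
desktop computer: 317 W × 9.9 h × 31 d = 97,287 Wh = 97.29 kWh
Wi-Fi router: 16.5 W × 15.3 h × 31 d = 7,826 Wh = 7.826 kWh
Total energy = 54.2 + 959.8 + 261.9 + 97.29 + 7.826 = 1,381 kWh
Cost = 1,381 kWh × $0.307 = $423.95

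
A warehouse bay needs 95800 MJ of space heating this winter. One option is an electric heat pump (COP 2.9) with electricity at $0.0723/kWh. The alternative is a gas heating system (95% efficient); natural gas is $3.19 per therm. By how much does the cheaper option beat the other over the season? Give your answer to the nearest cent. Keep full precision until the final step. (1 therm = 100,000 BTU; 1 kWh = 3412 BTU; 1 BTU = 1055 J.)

Heat load = 95800 MJ = 95,800,000,000 J / 1055 = 90,805,687 BTU
Gas: input = 90,805,687 / 0.95 = 95,584,934 BTU = 955.8 therm → 955.8 × $3.19 = $3,049.16
Heat pump: 90,805,687 BTU / 3412 = 26,610 kWh heat; / 2.9 = 9,177 kWh in → × $0.0723 = $663.51
Difference = |$3,049.16 − $663.51| = $2,385.65

$2385.65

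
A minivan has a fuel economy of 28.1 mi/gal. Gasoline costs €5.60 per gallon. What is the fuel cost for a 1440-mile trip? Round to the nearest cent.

Fuel = 1440 mi / 28.1 mpg = 51.25 gal
Cost = 51.25 gal × €5.60/gal = €286.98

€286.98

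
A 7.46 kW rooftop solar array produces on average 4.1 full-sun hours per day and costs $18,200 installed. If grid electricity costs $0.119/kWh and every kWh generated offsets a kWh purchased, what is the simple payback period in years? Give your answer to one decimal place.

13.7 years

Daily generation = 7.46 kW × 4.1 h = 30.59 kWh
Annual generation = 30.59 × 365 = 11164 kWh
Annual savings = 11164 × $0.119 = $1,328.50
Payback = $18,200 / $1,328.50 = 13.7 years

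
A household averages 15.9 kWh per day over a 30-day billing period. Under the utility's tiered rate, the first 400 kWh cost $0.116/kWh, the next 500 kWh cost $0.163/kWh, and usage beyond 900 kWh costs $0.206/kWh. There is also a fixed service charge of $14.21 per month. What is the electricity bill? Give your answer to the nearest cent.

$73.16

Usage = 15.9 kWh/day × 30 days = 477 kWh
First 400 kWh × $0.116 = $46.40
Next 77 kWh × $0.163 = $12.55
Remaining tier: 0 kWh (not reached)
Energy charge = $58.95; + service $14.21 = $73.16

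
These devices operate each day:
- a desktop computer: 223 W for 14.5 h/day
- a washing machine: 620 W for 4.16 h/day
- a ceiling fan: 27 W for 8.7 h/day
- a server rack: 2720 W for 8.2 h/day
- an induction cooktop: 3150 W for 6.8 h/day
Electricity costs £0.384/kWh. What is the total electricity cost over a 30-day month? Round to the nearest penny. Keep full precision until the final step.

£573.37

desktop computer: 223 W × 14.5 h × 30 d = 97,005 Wh = 97 kWh
washing machine: 620 W × 4.16 h × 30 d = 77,376 Wh = 77.38 kWh
ceiling fan: 27 W × 8.7 h × 30 d = 7,047 Wh = 7.047 kWh
server rack: 2720 W × 8.2 h × 30 d = 669,120 Wh = 669.1 kWh
induction cooktop: 3150 W × 6.8 h × 30 d = 642,600 Wh = 642.6 kWh
Total energy = 97 + 77.38 + 7.047 + 669.1 + 642.6 = 1,493 kWh
Cost = 1,493 kWh × £0.384 = £573.37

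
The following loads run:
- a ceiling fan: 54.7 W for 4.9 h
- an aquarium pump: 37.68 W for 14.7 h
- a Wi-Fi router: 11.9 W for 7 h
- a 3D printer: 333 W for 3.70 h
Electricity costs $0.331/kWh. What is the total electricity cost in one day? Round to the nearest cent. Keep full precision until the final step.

ceiling fan: 54.7 W × 4.9 h = 268 Wh = 0.268 kWh
aquarium pump: 37.68 W × 14.7 h = 554 Wh = 0.5539 kWh
Wi-Fi router: 11.9 W × 7 h = 83 Wh = 0.0833 kWh
3D printer: 333 W × 3.70 h = 1,232 Wh = 1.232 kWh
Total energy = 0.268 + 0.5539 + 0.0833 + 1.232 = 2.137 kWh
Cost = 2.137 kWh × $0.331 = $0.71

$0.71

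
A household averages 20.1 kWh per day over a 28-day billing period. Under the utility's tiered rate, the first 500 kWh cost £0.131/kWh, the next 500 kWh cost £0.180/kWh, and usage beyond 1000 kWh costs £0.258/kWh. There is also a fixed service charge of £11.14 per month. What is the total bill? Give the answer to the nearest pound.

£88

Usage = 20.1 kWh/day × 28 days = 562.8 kWh
First 500 kWh × £0.131 = £65.50
Next 62.8 kWh × £0.180 = £11.30
Remaining tier: 0 kWh (not reached)
Energy charge = £76.80; + service £11.14 = £87.94 ≈ £88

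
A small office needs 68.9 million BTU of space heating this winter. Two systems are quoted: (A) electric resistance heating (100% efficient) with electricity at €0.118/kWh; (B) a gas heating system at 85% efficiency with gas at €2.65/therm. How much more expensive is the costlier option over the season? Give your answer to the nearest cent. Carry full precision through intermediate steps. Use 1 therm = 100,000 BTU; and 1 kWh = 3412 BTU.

€234.77

Heat load = 68.9 × 10⁶ BTU = 68,900,000 BTU
Gas: input = 68,900,000 / 0.85 = 81,058,824 BTU = 810.6 therm → 810.6 × €2.65 = €2,148.06
Electric: 68,900,000 BTU / 3412 = 20,190 kWh → × €0.118 = €2,382.83
Difference = |€2,148.06 − €2,382.83| = €234.77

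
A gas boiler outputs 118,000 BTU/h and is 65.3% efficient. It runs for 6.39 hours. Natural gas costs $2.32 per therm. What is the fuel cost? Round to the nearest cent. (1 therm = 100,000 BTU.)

Heat delivered = 118,000 BTU/h × 6.39 h = 754,020 BTU
Gas input = 754,020 / 0.653 = 1,154,701 BTU
= 1,154,701 / 100,000 = 11.55 therm
Cost = 11.55 × $2.32/therm = $26.79

$26.79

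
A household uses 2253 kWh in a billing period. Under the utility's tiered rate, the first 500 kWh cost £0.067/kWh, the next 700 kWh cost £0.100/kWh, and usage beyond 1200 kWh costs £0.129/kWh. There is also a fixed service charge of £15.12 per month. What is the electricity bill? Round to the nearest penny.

£254.46

First 500 kWh × £0.067 = £33.50
Next 700 kWh × £0.100 = £70.00
Remaining 1053 kWh × £0.129 = £135.84
Energy charge = £239.34; + service £15.12 = £254.46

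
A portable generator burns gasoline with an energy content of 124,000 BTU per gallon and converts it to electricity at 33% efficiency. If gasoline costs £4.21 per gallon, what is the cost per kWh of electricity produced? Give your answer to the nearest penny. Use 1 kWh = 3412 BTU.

Electrical output per gallon = 124,000 BTU × 0.33 / 3412 BTU/kWh = 11.99 kWh
Cost per kWh = £4.21 / 11.99 kWh = £0.351

£0.35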